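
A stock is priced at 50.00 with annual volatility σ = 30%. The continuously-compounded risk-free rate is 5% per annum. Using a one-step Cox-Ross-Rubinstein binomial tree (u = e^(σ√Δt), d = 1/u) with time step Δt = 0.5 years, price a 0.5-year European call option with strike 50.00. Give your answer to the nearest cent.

CRR parameters: u = e^(σ√Δt) = e^(0.3·√0.5) = 1.2363, d = 1/u = 0.8089
Per-period rate: rΔt = 0.05·0.5 = 0.025, so R = e^0.025 = 1.0253
Risk-neutral probability p = (e^0.025 − 0.8089)/(1.2363 − 0.8089) = 0.2165/0.4275 = 0.5064
Terminal stock prices: S_u = 61.82, S_d = 40.44
Terminal payoffs (S − K): max(11.82, 0) = 11.82, max(-9.557, 0) = 0
Node 0 (S = 50): V_0 = e^(−0.025)·[0.5064·11.8156 + 0.4936·0.0000] = 5.8355

5.84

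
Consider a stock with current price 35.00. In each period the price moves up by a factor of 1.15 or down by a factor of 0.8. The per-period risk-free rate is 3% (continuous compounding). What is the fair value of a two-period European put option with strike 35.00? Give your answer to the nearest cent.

2.57

Risk-neutral probability p = (e^0.03 − 0.8)/(1.15 − 0.8) = 0.2305/0.3500 = 0.6584
Terminal stock prices: S_uu = 46.29, S_ud = 32.2, S_dd = 22.4
Terminal payoffs (K − S): max(-11.29, 0) = 0, max(2.8, 0) = 2.8, max(12.6, 0) = 12.6
Node u (S = 40.25): V_u = e^(−0.03)·[0.6584·0.0000 + 0.3416·2.8000] = 0.9281
Node d (S = 28): V_d = e^(−0.03)·[0.6584·2.8000 + 0.3416·12.6000] = 5.9656
Node 0 (S = 35): V_0 = e^(−0.03)·[0.6584·0.9281 + 0.3416·5.9656] = 2.5704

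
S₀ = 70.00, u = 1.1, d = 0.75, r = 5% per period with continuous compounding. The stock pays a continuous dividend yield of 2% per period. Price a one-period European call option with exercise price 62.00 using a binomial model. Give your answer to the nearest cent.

Per-period risk-free factor R = e^0.05 = 1.0513; dividend-adjusted growth = e^(0.05−0.02) = 1.0305.
Risk-neutral probability p = (1.0305 − 0.75)/(1.1 − 0.75) = 0.2805/0.3500 = 0.8013
Terminal stock prices: S_u = 77, S_d = 52.5
Terminal payoffs (S − K): max(15, 0) = 15, max(-9.5, 0) = 0
Node 0 (S = 70): V_0 = e^(−0.05)·[0.8013·15.0000 + 0.1987·0.0000] = 11.4333

11.43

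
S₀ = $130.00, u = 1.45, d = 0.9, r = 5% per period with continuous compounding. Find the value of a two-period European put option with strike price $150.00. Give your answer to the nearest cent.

Risk-neutral probability p = (e^0.05 − 0.9)/(1.45 − 0.9) = 0.1513/0.5500 = 0.2750
Terminal stock prices: S_uu = 273.3, S_ud = 169.7, S_dd = 105.3
Terminal payoffs (K − S): max(-123.3, 0) = 0, max(-19.65, 0) = 0, max(44.7, 0) = 44.7
Node u (S = 188.5): V_u = e^(−0.05)·[0.2750·0.0000 + 0.7250·0.0000] = 0.0000
Node d (S = 117): V_d = e^(−0.05)·[0.2750·0.0000 + 0.7250·44.7000] = 30.8253
Node 0 (S = 130): V_0 = e^(−0.05)·[0.2750·0.0000 + 0.7250·30.8253] = 21.2573

$21.26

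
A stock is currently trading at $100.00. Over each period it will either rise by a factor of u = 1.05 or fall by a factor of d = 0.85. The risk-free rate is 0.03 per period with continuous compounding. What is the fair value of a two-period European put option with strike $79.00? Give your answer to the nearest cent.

Risk-neutral probability p = (e^0.03 − 0.85)/(1.05 − 0.85) = 0.1805/0.2000 = 0.9023
Terminal stock prices: S_uu = 110.2, S_ud = 89.25, S_dd = 72.25
Terminal payoffs (K − S): max(-31.25, 0) = 0, max(-10.25, 0) = 0, max(6.75, 0) = 6.75
Node u (S = 105): V_u = e^(−0.03)·[0.9023·0.0000 + 0.0977·0.0000] = 0.0000
Node d (S = 85): V_d = e^(−0.03)·[0.9023·0.0000 + 0.0977·6.7500] = 0.6402
Node 0 (S = 100): V_0 = e^(−0.03)·[0.9023·0.0000 + 0.0977·0.6402] = 0.0607

$0.06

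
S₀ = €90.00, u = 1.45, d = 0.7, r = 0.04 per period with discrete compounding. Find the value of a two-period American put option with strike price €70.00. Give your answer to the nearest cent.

Risk-neutral probability p = (1 + 0.04 − 0.7)/(1.45 − 0.7) = 0.3400/0.7500 = 0.4533
Terminal stock prices: S_uu = 189.2, S_ud = 91.35, S_dd = 44.1
Terminal payoffs (K − S): max(-119.2, 0) = 0, max(-21.35, 0) = 0, max(25.9, 0) = 25.9
Node u (S = 130.5): continuation = 1/1.04·[0.4533·0.0000 + 0.5467·0.0000] = 0.0000; exercise value = 0.0000 ≤ continuation, so V_u = 0.0000
Node d (S = 63): continuation = 1/1.04·[0.4533·0.0000 + 0.5467·25.9000] = 13.6141; exercise value = 7.0000 ≤ continuation, so V_d = 13.6141
Node 0 (S = 90): continuation = 1/1.04·[0.4533·0.0000 + 0.5467·13.6141] = 7.1561; exercise value = 0.0000 ≤ continuation, so V_0 = 7.1561

€7.16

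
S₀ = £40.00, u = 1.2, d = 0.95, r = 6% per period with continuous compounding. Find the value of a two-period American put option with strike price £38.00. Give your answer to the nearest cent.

£0.51

Risk-neutral probability p = (e^0.06 − 0.95)/(1.2 − 0.95) = 0.1118/0.2500 = 0.4473
Terminal stock prices: S_uu = 57.6, S_ud = 45.6, S_dd = 36.1
Terminal payoffs (K − S): max(-19.6, 0) = 0, max(-7.6, 0) = 0, max(1.9, 0) = 1.9
Node u (S = 48): continuation = e^(−0.06)·[0.4473·0.0000 + 0.5527·0.0000] = 0.0000; exercise value = 0.0000 ≤ continuation, so V_u = 0.0000
Node d (S = 38): continuation = e^(−0.06)·[0.4473·0.0000 + 0.5527·1.9000] = 0.9889; exercise value = 0.0000 ≤ continuation, so V_d = 0.9889
Node 0 (S = 40): continuation = e^(−0.06)·[0.4473·0.0000 + 0.5527·0.9889] = 0.5147; exercise value = 0.0000 ≤ continuation, so V_0 = 0.5147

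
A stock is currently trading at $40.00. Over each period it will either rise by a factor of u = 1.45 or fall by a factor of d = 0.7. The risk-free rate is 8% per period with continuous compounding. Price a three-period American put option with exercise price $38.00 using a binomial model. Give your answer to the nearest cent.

Risk-neutral probability p = (e^0.08 − 0.7)/(1.45 − 0.7) = 0.3833/0.7500 = 0.5110
Terminal stock prices: S_uuu = 121.9, S_uud = 58.87, S_udd = 28.42, S_ddd = 13.72
Terminal payoffs (K − S): max(-83.94, 0) = 0, max(-20.87, 0) = 0, max(9.58, 0) = 9.58, max(24.28, 0) = 24.28
Node uu (S = 84.1): continuation = e^(−0.08)·[0.5110·0.0000 + 0.4890·0.0000] = 0.0000; exercise value = 0.0000 ≤ continuation, so V_uu = 0.0000
Node ud (S = 40.6): continuation = e^(−0.08)·[0.5110·0.0000 + 0.4890·9.5800] = 4.3240; exercise value = 0.0000 ≤ continuation, so V_ud = 4.3240
Node dd (S = 19.6): continuation = e^(−0.08)·[0.5110·9.5800 + 0.4890·24.2800] = 15.4784; exercise value = 18.4000 > continuation, so V_dd = 18.4000 (exercise)
Node u (S = 58): continuation = e^(−0.08)·[0.5110·0.0000 + 0.4890·4.3240] = 1.9517; exercise value = 0.0000 ≤ continuation, so V_u = 1.9517
Node d (S = 28): continuation = e^(−0.08)·[0.5110·4.3240 + 0.4890·18.4000] = 10.3449; exercise value = 10.0000 ≤ continuation, so V_d = 10.3449
Node 0 (S = 40): continuation = e^(−0.08)·[0.5110·1.9517 + 0.4890·10.3449] = 5.5900; exercise value = 0.0000 ≤ continuation, so V_0 = 5.5900

$5.59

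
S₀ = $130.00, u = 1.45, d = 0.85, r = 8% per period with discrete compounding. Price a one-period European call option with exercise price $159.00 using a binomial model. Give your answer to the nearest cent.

Risk-neutral probability p = (1 + 0.08 − 0.85)/(1.45 − 0.85) = 0.2300/0.6000 = 0.3833
Terminal stock prices: S_u = 188.5, S_d = 110.5
Terminal payoffs (S − K): max(29.5, 0) = 29.5, max(-48.5, 0) = 0
Node 0 (S = 130): V_0 = 1/1.08·[0.3833·29.5000 + 0.6167·0.0000] = 10.4707

$10.47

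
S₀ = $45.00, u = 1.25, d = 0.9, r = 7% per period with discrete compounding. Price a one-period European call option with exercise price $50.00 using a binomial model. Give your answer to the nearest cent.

Risk-neutral probability p = (1 + 0.07 − 0.9)/(1.25 − 0.9) = 0.1700/0.3500 = 0.4857
Terminal stock prices: S_u = 56.25, S_d = 40.5
Terminal payoffs (S − K): max(6.25, 0) = 6.25, max(-9.5, 0) = 0
Node 0 (S = 45): V_0 = 1/1.07·[0.4857·6.2500 + 0.5143·0.0000] = 2.8371

$2.84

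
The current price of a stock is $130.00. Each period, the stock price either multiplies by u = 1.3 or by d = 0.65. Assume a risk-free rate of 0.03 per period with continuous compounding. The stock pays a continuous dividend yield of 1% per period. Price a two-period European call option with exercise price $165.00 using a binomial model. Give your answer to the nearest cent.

$16.71

Per-period risk-free factor R = e^0.03 = 1.0305; dividend-adjusted growth = e^(0.03−0.01) = 1.0202.
Risk-neutral probability p = (1.0202 − 0.65)/(1.3 − 0.65) = 0.3702/0.6500 = 0.5695
Terminal stock prices: S_uu = 219.7, S_ud = 109.9, S_dd = 54.93
Terminal payoffs (S − K): max(54.7, 0) = 54.7, max(-55.15, 0) = 0, max(-110.1, 0) = 0
Node u (S = 169): V_u = e^(−0.03)·[0.5695·54.7000 + 0.4305·0.0000] = 30.2331
Node d (S = 84.5): V_d = e^(−0.03)·[0.5695·0.0000 + 0.4305·0.0000] = 0.0000
Node 0 (S = 130): V_0 = e^(−0.03)·[0.5695·30.2331 + 0.4305·0.0000] = 16.7101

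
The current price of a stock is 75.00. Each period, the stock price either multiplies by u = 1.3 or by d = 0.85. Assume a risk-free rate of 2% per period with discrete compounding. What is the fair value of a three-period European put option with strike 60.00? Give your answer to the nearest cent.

3.16

Risk-neutral probability p = (1 + 0.02 − 0.85)/(1.3 − 0.85) = 0.1700/0.4500 = 0.3778
Terminal stock prices: S_uuu = 164.8, S_uud = 107.7, S_udd = 70.44, S_ddd = 46.06
Terminal payoffs (K − S): max(-104.8, 0) = 0, max(-47.74, 0) = 0, max(-10.44, 0) = 0, max(13.94, 0) = 13.94
Node uu (S = 126.8): V_uu = 1/1.02·[0.3778·0.0000 + 0.6222·0.0000] = 0.0000
Node ud (S = 82.88): V_ud = 1/1.02·[0.3778·0.0000 + 0.6222·0.0000] = 0.0000
Node dd (S = 54.19): V_dd = 1/1.02·[0.3778·0.0000 + 0.6222·13.9406] = 8.5041
Node u (S = 97.5): V_u = 1/1.02·[0.3778·0.0000 + 0.6222·0.0000] = 0.0000
Node d (S = 63.75): V_d = 1/1.02·[0.3778·0.0000 + 0.6222·8.5041] = 5.1877
Node 0 (S = 75): V_0 = 1/1.02·[0.3778·0.0000 + 0.6222·5.1877] = 3.1646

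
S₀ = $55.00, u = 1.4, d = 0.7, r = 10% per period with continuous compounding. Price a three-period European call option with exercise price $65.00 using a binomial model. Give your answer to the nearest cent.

$15.62

Risk-neutral probability p = (e^0.1 − 0.7)/(1.4 − 0.7) = 0.4052/0.7000 = 0.5788
Terminal stock prices: S_uuu = 150.9, S_uud = 75.46, S_udd = 37.73, S_ddd = 18.86
Terminal payoffs (S − K): max(85.92, 0) = 85.92, max(10.46, 0) = 10.46, max(-27.27, 0) = 0, max(-46.14, 0) = 0
Node uu (S = 107.8): V_uu = e^(−0.1)·[0.5788·85.9200 + 0.4212·10.4600] = 48.9856
Node ud (S = 53.9): V_ud = e^(−0.1)·[0.5788·10.4600 + 0.4212·0.0000] = 5.4783
Node dd (S = 26.95): V_dd = e^(−0.1)·[0.5788·0.0000 + 0.4212·0.0000] = 0.0000
Node u (S = 77): V_u = e^(−0.1)·[0.5788·48.9856 + 0.4212·5.4783] = 27.7432
Node d (S = 38.5): V_d = e^(−0.1)·[0.5788·5.4783 + 0.4212·0.0000] = 2.8691
Node 0 (S = 55): V_0 = e^(−0.1)·[0.5788·27.7432 + 0.4212·2.8691] = 15.6235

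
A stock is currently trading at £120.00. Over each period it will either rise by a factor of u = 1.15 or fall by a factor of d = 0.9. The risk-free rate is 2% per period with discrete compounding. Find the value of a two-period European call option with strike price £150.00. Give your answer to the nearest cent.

£1.93

Risk-neutral probability p = (1 + 0.02 − 0.9)/(1.15 − 0.9) = 0.1200/0.2500 = 0.4800
Terminal stock prices: S_uu = 158.7, S_ud = 124.2, S_dd = 97.2
Terminal payoffs (S − K): max(8.7, 0) = 8.7, max(-25.8, 0) = 0, max(-52.8, 0) = 0
Node u (S = 138): V_u = 1/1.02·[0.4800·8.7000 + 0.5200·0.0000] = 4.0941
Node d (S = 108): V_d = 1/1.02·[0.4800·0.0000 + 0.5200·0.0000] = 0.0000
Node 0 (S = 120): V_0 = 1/1.02·[0.4800·4.0941 + 0.5200·0.0000] = 1.9266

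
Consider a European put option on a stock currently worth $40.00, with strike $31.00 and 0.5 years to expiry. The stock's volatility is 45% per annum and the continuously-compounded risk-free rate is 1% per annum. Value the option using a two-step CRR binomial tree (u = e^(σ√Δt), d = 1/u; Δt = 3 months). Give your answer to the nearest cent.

CRR parameters: u = e^(σ√Δt) = e^(0.45·√0.25) = 1.2523, d = 1/u = 0.7985
Per-period rate: rΔt = 0.01·0.25 = 0.0025, so R = e^0.0025 = 1.0025
Risk-neutral probability p = (e^0.0025 − 0.7985)/(1.2523 − 0.7985) = 0.2040/0.4538 = 0.4495
Terminal stock prices: S_uu = 62.73, S_ud = 40, S_dd = 25.51
Terminal payoffs (K − S): max(-31.73, 0) = 0, max(-9, 0) = 0, max(5.495, 0) = 5.495
Node u (S = 50.09): V_u = e^(−0.0025)·[0.4495·0.0000 + 0.5505·0.0000] = 0.0000
Node d (S = 31.94): V_d = e^(−0.0025)·[0.4495·0.0000 + 0.5505·5.4949] = 3.0174
Node 0 (S = 40): V_0 = e^(−0.0025)·[0.4495·0.0000 + 0.5505·3.0174] = 1.6569

$1.66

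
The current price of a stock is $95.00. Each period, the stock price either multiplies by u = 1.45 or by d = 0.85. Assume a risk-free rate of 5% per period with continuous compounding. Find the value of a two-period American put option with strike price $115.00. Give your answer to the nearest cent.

Risk-neutral probability p = (e^0.05 − 0.85)/(1.45 − 0.85) = 0.2013/0.6000 = 0.3355
Terminal stock prices: S_uu = 199.7, S_ud = 117.1, S_dd = 68.64
Terminal payoffs (K − S): max(-84.74, 0) = 0, max(-2.087, 0) = 0, max(46.36, 0) = 46.36
Node u (S = 137.8): continuation = e^(−0.05)·[0.3355·0.0000 + 0.6645·0.0000] = 0.0000; exercise value = 0.0000 ≤ continuation, so V_u = 0.0000
Node d (S = 80.75): continuation = e^(−0.05)·[0.3355·0.0000 + 0.6645·46.3625] = 29.3075; exercise value = 34.2500 > continuation, so V_d = 34.2500 (exercise)
Node 0 (S = 95): continuation = e^(−0.05)·[0.3355·0.0000 + 0.6645·34.2500] = 21.6507; exercise value = 20.0000 ≤ continuation, so V_0 = 21.6507

$21.65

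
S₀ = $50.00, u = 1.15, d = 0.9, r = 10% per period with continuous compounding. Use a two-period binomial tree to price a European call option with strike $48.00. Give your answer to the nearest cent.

$10.90

Risk-neutral probability p = (e^0.1 − 0.9)/(1.15 − 0.9) = 0.2052/0.2500 = 0.8207
Terminal stock prices: S_uu = 66.12, S_ud = 51.75, S_dd = 40.5
Terminal payoffs (S − K): max(18.12, 0) = 18.12, max(3.75, 0) = 3.75, max(-7.5, 0) = 0
Node u (S = 57.5): V_u = e^(−0.1)·[0.8207·18.1250 + 0.1793·3.7500] = 14.0678
Node d (S = 45): V_d = e^(−0.1)·[0.8207·3.7500 + 0.1793·0.0000] = 2.7847
Node 0 (S = 50): V_0 = e^(−0.1)·[0.8207·14.0678 + 0.1793·2.7847] = 10.8984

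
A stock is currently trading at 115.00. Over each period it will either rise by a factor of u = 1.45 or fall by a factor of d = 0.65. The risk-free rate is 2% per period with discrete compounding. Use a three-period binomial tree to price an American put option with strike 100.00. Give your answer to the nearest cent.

21.72

Risk-neutral probability p = (1 + 0.02 − 0.65)/(1.45 − 0.65) = 0.3700/0.8000 = 0.4625
Terminal stock prices: S_uuu = 350.6, S_uud = 157.2, S_udd = 70.45, S_ddd = 31.58
Terminal payoffs (K − S): max(-250.6, 0) = 0, max(-57.16, 0) = 0, max(29.55, 0) = 29.55, max(68.42, 0) = 68.42
Node uu (S = 241.8): continuation = 1/1.02·[0.4625·0.0000 + 0.5375·0.0000] = 0.0000; exercise value = 0.0000 ≤ continuation, so V_uu = 0.0000
Node ud (S = 108.4): continuation = 1/1.02·[0.4625·0.0000 + 0.5375·29.5481] = 15.5707; exercise value = 0.0000 ≤ continuation, so V_ud = 15.5707
Node dd (S = 48.59): continuation = 1/1.02·[0.4625·29.5481 + 0.5375·68.4181] = 49.4517; exercise value = 51.4125 > continuation, so V_dd = 51.4125 (exercise)
Node u (S = 166.8): continuation = 1/1.02·[0.4625·0.0000 + 0.5375·15.5707] = 8.2051; exercise value = 0.0000 ≤ continuation, so V_u = 8.2051
Node d (S = 74.75): continuation = 1/1.02·[0.4625·15.5707 + 0.5375·51.4125] = 34.1526; exercise value = 25.2500 ≤ continuation, so V_d = 34.1526
Node 0 (S = 115): continuation = 1/1.02·[0.4625·8.2051 + 0.5375·34.1526] = 21.7176; exercise value = 0.0000 ≤ continuation, so V_0 = 21.7176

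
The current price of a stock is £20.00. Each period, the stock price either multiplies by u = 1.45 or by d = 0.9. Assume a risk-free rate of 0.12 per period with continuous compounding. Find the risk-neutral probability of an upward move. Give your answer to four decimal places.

p = 0.4136

Risk-neutral probability p = (e^0.12 − 0.9)/(1.45 − 0.9) = 0.2275/0.5500 = 0.4136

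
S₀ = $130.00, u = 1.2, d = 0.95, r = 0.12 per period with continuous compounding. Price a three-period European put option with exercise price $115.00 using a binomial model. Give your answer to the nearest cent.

$0.06

Risk-neutral probability p = (e^0.12 − 0.95)/(1.2 − 0.95) = 0.1775/0.2500 = 0.7100
Terminal stock prices: S_uuu = 224.6, S_uud = 177.8, S_udd = 140.8, S_ddd = 111.5
Terminal payoffs (K − S): max(-109.6, 0) = 0, max(-62.84, 0) = 0, max(-25.79, 0) = 0, max(3.541, 0) = 3.541
Node uu (S = 187.2): V_uu = e^(−0.12)·[0.7100·0.0000 + 0.2900·0.0000] = 0.0000
Node ud (S = 148.2): V_ud = e^(−0.12)·[0.7100·0.0000 + 0.2900·0.0000] = 0.0000
Node dd (S = 117.3): V_dd = e^(−0.12)·[0.7100·0.0000 + 0.2900·3.5413] = 0.9109
Node u (S = 156): V_u = e^(−0.12)·[0.7100·0.0000 + 0.2900·0.0000] = 0.0000
Node d (S = 123.5): V_d = e^(−0.12)·[0.7100·0.0000 + 0.2900·0.9109] = 0.2343
Node 0 (S = 130): V_0 = e^(−0.12)·[0.7100·0.0000 + 0.2900·0.2343] = 0.0603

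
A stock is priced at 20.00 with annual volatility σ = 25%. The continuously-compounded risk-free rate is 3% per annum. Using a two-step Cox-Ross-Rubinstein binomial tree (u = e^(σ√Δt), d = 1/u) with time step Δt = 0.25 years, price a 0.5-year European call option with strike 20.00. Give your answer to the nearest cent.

CRR parameters: u = e^(σ√Δt) = e^(0.25·√0.25) = 1.1331, d = 1/u = 0.8825
Per-period rate: rΔt = 0.03·0.25 = 0.0075, so R = e^0.0075 = 1.0075
Risk-neutral probability p = (e^0.0075 − 0.8825)/(1.1331 − 0.8825) = 0.1250/0.2507 = 0.4988
Terminal stock prices: S_uu = 25.68, S_ud = 20, S_dd = 15.58
Terminal payoffs (S − K): max(5.681, 0) = 5.681, max(0, 0) = 0, max(-4.424, 0) = 0
Node u (S = 22.66): V_u = e^(−0.0075)·[0.4988·5.6805 + 0.5012·0.0000] = 2.8124
Node d (S = 17.65): V_d = e^(−0.0075)·[0.4988·0.0000 + 0.5012·0.0000] = 0.0000
Node 0 (S = 20): V_0 = e^(−0.0075)·[0.4988·2.8124 + 0.5012·0.0000] = 1.3924

1.39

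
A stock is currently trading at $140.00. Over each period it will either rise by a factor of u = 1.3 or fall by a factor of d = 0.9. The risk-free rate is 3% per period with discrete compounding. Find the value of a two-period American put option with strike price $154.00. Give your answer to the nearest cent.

$18.35

Risk-neutral probability p = (1 + 0.03 − 0.9)/(1.3 − 0.9) = 0.1300/0.4000 = 0.3250
Terminal stock prices: S_uu = 236.6, S_ud = 163.8, S_dd = 113.4
Terminal payoffs (K − S): max(-82.6, 0) = 0, max(-9.8, 0) = 0, max(40.6, 0) = 40.6
Node u (S = 182): continuation = 1/1.03·[0.3250·0.0000 + 0.6750·0.0000] = 0.0000; exercise value = 0.0000 ≤ continuation, so V_u = 0.0000
Node d (S = 126): continuation = 1/1.03·[0.3250·0.0000 + 0.6750·40.6000] = 26.6068; exercise value = 28.0000 > continuation, so V_d = 28.0000 (exercise)
Node 0 (S = 140): continuation = 1/1.03·[0.3250·0.0000 + 0.6750·28.0000] = 18.3495; exercise value = 14.0000 ≤ continuation, so V_0 = 18.3495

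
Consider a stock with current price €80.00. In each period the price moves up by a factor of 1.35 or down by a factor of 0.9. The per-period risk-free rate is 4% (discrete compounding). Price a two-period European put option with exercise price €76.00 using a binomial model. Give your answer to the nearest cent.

Risk-neutral probability p = (1 + 0.04 − 0.9)/(1.35 − 0.9) = 0.1400/0.4500 = 0.3111
Terminal stock prices: S_uu = 145.8, S_ud = 97.2, S_dd = 64.8
Terminal payoffs (K − S): max(-69.8, 0) = 0, max(-21.2, 0) = 0, max(11.2, 0) = 11.2
Node u (S = 108): V_u = 1/1.04·[0.3111·0.0000 + 0.6889·0.0000] = 0.0000
Node d (S = 72): V_d = 1/1.04·[0.3111·0.0000 + 0.6889·11.2000] = 7.4188
Node 0 (S = 80): V_0 = 1/1.04·[0.3111·0.0000 + 0.6889·7.4188] = 4.9142

€4.91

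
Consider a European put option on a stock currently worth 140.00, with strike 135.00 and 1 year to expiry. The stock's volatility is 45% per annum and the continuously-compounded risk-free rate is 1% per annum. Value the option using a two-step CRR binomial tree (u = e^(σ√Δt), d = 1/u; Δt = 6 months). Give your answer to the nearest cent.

19.67

CRR parameters: u = e^(σ√Δt) = e^(0.45·√0.5) = 1.3746, d = 1/u = 0.7275
Per-period rate: rΔt = 0.01·0.5 = 0.005, so R = e^0.005 = 1.0050
Risk-neutral probability p = (e^0.005 − 0.7275)/(1.3746 − 0.7275) = 0.2776/0.6472 = 0.4289
Terminal stock prices: S_uu = 264.6, S_ud = 140, S_dd = 74.09
Terminal payoffs (K − S): max(-129.6, 0) = 0, max(-5, 0) = 0, max(60.91, 0) = 60.91
Node u (S = 192.5): V_u = e^(−0.005)·[0.4289·0.0000 + 0.5711·0.0000] = 0.0000
Node d (S = 101.8): V_d = e^(−0.005)·[0.4289·0.0000 + 0.5711·60.9125] = 34.6161
Node 0 (S = 140): V_0 = e^(−0.005)·[0.4289·0.0000 + 0.5711·34.6161] = 19.6720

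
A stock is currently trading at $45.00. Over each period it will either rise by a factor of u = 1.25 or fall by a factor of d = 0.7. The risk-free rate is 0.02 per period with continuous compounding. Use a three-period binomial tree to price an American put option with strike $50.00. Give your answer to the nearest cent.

$10.16

Risk-neutral probability p = (e^0.02 − 0.7)/(1.25 − 0.7) = 0.3202/0.5500 = 0.5822
Terminal stock prices: S_uuu = 87.89, S_uud = 49.22, S_udd = 27.56, S_ddd = 15.43
Terminal payoffs (K − S): max(-37.89, 0) = 0, max(0.7812, 0) = 0.7812, max(22.44, 0) = 22.44, max(34.57, 0) = 34.57
Node uu (S = 70.31): continuation = e^(−0.02)·[0.5822·0.0000 + 0.4178·0.7812] = 0.3200; exercise value = 0.0000 ≤ continuation, so V_uu = 0.3200
Node ud (S = 39.38): continuation = e^(−0.02)·[0.5822·0.7812 + 0.4178·22.4375] = 9.6349; exercise value = 10.6250 > continuation, so V_ud = 10.6250 (exercise)
Node dd (S = 22.05): continuation = e^(−0.02)·[0.5822·22.4375 + 0.4178·34.5650] = 26.9599; exercise value = 27.9500 > continuation, so V_dd = 27.9500 (exercise)
Node u (S = 56.25): continuation = e^(−0.02)·[0.5822·0.3200 + 0.4178·10.6250] = 4.5340; exercise value = 0.0000 ≤ continuation, so V_u = 4.5340
Node d (S = 31.5): continuation = e^(−0.02)·[0.5822·10.6250 + 0.4178·27.9500] = 17.5099; exercise value = 18.5000 > continuation, so V_d = 18.5000 (exercise)
Node 0 (S = 45): continuation = e^(−0.02)·[0.5822·4.5340 + 0.4178·18.5000] = 10.1639; exercise value = 5.0000 ≤ continuation, so V_0 = 10.1639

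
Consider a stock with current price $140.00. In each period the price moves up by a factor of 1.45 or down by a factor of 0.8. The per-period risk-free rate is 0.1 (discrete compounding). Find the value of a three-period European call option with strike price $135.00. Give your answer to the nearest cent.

Risk-neutral probability p = (1 + 0.1 − 0.8)/(1.45 − 0.8) = 0.3000/0.6500 = 0.4615
Terminal stock prices: S_uuu = 426.8, S_uud = 235.5, S_udd = 129.9, S_ddd = 71.68
Terminal payoffs (S − K): max(291.8, 0) = 291.8, max(100.5, 0) = 100.5, max(-5.08, 0) = 0, max(-63.32, 0) = 0
Node uu (S = 294.4): V_uu = 1/1.1·[0.4615·291.8075 + 0.5385·100.4800] = 171.6227
Node ud (S = 162.4): V_ud = 1/1.1·[0.4615·100.4800 + 0.5385·0.0000] = 42.1594
Node dd (S = 89.6): V_dd = 1/1.1·[0.4615·0.0000 + 0.5385·0.0000] = 0.0000
Node u (S = 203): V_u = 1/1.1·[0.4615·171.6227 + 0.5385·42.1594] = 92.6470
Node d (S = 112): V_d = 1/1.1·[0.4615·42.1594 + 0.5385·0.0000] = 17.6893
Node 0 (S = 140): V_0 = 1/1.1·[0.4615·92.6470 + 0.5385·17.6893] = 47.5320

$47.53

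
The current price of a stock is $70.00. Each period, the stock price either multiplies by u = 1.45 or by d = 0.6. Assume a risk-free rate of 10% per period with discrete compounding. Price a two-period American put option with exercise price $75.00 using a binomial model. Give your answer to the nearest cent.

$15.18

Risk-neutral probability p = (1 + 0.1 − 0.6)/(1.45 − 0.6) = 0.5000/0.8500 = 0.5882
Terminal stock prices: S_uu = 147.2, S_ud = 60.9, S_dd = 25.2
Terminal payoffs (K − S): max(-72.18, 0) = 0, max(14.1, 0) = 14.1, max(49.8, 0) = 49.8
Node u (S = 101.5): continuation = 1/1.1·[0.5882·0.0000 + 0.4118·14.1000] = 5.2781; exercise value = 0.0000 ≤ continuation, so V_u = 5.2781
Node d (S = 42): continuation = 1/1.1·[0.5882·14.1000 + 0.4118·49.8000] = 26.1818; exercise value = 33.0000 > continuation, so V_d = 33.0000 (exercise)
Node 0 (S = 70): continuation = 1/1.1·[0.5882·5.2781 + 0.4118·33.0000] = 15.1754; exercise value = 5.0000 ≤ continuation, so V_0 = 15.1754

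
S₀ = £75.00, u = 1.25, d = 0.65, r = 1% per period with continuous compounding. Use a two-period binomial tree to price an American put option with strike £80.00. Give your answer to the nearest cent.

£16.86

Risk-neutral probability p = (e^0.01 − 0.65)/(1.25 − 0.65) = 0.3601/0.6000 = 0.6001
Terminal stock prices: S_uu = 117.2, S_ud = 60.94, S_dd = 31.69
Terminal payoffs (K − S): max(-37.19, 0) = 0, max(19.06, 0) = 19.06, max(48.31, 0) = 48.31
Node u (S = 93.75): continuation = e^(−0.01)·[0.6001·0.0000 + 0.3999·19.0625] = 7.5476; exercise value = 0.0000 ≤ continuation, so V_u = 7.5476
Node d (S = 48.75): continuation = e^(−0.01)·[0.6001·19.0625 + 0.3999·48.3125] = 30.4540; exercise value = 31.2500 > continuation, so V_d = 31.2500 (exercise)
Node 0 (S = 75): continuation = e^(−0.01)·[0.6001·7.5476 + 0.3999·31.2500] = 16.8571; exercise value = 5.0000 ≤ continuation, so V_0 = 16.8571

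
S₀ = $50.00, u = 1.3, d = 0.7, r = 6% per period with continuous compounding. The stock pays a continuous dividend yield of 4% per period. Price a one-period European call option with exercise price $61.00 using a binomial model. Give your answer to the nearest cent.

$2.01

Per-period risk-free factor R = e^0.06 = 1.0618; dividend-adjusted growth = e^(0.06−0.04) = 1.0202.
Risk-neutral probability p = (1.0202 − 0.7)/(1.3 − 0.7) = 0.3202/0.6000 = 0.5337
Terminal stock prices: S_u = 65, S_d = 35
Terminal payoffs (S − K): max(4, 0) = 4, max(-26, 0) = 0
Node 0 (S = 50): V_0 = e^(−0.06)·[0.5337·4.0000 + 0.4663·0.0000] = 2.0104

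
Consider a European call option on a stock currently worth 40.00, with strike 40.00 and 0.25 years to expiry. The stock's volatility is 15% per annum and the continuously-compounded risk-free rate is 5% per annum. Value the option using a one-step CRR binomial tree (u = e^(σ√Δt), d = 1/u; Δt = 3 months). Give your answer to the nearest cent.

CRR parameters: u = e^(σ√Δt) = e^(0.15·√0.25) = 1.0779, d = 1/u = 0.9277
Per-period rate: rΔt = 0.05·0.25 = 0.0125, so R = e^0.0125 = 1.0126
Risk-neutral probability p = (e^0.0125 − 0.9277)/(1.0779 − 0.9277) = 0.0848/0.1501 = 0.5650
Terminal stock prices: S_u = 43.12, S_d = 37.11
Terminal payoffs (S − K): max(3.115, 0) = 3.115, max(-2.89, 0) = 0
Node 0 (S = 40): V_0 = e^(−0.0125)·[0.5650·3.1154 + 0.4350·0.0000] = 1.7384

1.74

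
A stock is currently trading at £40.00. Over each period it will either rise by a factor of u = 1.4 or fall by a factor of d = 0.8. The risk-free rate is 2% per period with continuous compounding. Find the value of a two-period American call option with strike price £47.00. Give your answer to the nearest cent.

Risk-neutral probability p = (e^0.02 − 0.8)/(1.4 − 0.8) = 0.2202/0.6000 = 0.3670
Terminal stock prices: S_uu = 78.4, S_ud = 44.8, S_dd = 25.6
Terminal payoffs (S − K): max(31.4, 0) = 31.4, max(-2.2, 0) = 0, max(-21.4, 0) = 0
Node u (S = 56): continuation = e^(−0.02)·[0.3670·31.4000 + 0.6330·0.0000] = 11.2957; exercise value = 9.0000 ≤ continuation, so V_u = 11.2957
Node d (S = 32): continuation = e^(−0.02)·[0.3670·0.0000 + 0.6330·0.0000] = 0.0000; exercise value = 0.0000 ≤ continuation, so V_d = 0.0000
Node 0 (S = 40): continuation = e^(−0.02)·[0.3670·11.2957 + 0.6330·0.0000] = 4.0635; exercise value = 0.0000 ≤ continuation, so V_0 = 4.0635

£4.06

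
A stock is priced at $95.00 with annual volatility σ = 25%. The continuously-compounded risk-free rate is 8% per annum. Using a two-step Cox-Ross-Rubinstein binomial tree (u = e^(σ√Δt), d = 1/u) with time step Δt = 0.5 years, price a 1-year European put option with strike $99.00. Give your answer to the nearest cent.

CRR parameters: u = e^(σ√Δt) = e^(0.25·√0.5) = 1.1934, d = 1/u = 0.8380
Per-period rate: rΔt = 0.08·0.5 = 0.04, so R = e^0.04 = 1.0408
Risk-neutral probability p = (e^0.04 − 0.8380)/(1.1934 − 0.8380) = 0.2028/0.3554 = 0.5708
Terminal stock prices: S_uu = 135.3, S_ud = 95, S_dd = 66.71
Terminal payoffs (K − S): max(-36.29, 0) = 0, max(4, 0) = 4, max(32.29, 0) = 32.29
Node u (S = 113.4): V_u = e^(−0.04)·[0.5708·0.0000 + 0.4292·4.0000] = 1.6497
Node d (S = 79.61): V_d = e^(−0.04)·[0.5708·4.0000 + 0.4292·32.2921] = 15.5113
Node 0 (S = 95): V_0 = e^(−0.04)·[0.5708·1.6497 + 0.4292·15.5113] = 7.3018

$7.30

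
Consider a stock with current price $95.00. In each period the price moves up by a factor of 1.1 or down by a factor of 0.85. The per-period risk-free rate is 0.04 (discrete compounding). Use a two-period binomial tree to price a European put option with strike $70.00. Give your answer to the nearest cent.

$0.07

Risk-neutral probability p = (1 + 0.04 − 0.85)/(1.1 − 0.85) = 0.1900/0.2500 = 0.7600
Terminal stock prices: S_uu = 115, S_ud = 88.83, S_dd = 68.64
Terminal payoffs (K − S): max(-44.95, 0) = 0, max(-18.83, 0) = 0, max(1.363, 0) = 1.363
Node u (S = 104.5): V_u = 1/1.04·[0.7600·0.0000 + 0.2400·0.0000] = 0.0000
Node d (S = 80.75): V_d = 1/1.04·[0.7600·0.0000 + 0.2400·1.3625] = 0.3144
Node 0 (S = 95): V_0 = 1/1.04·[0.7600·0.0000 + 0.2400·0.3144] = 0.0726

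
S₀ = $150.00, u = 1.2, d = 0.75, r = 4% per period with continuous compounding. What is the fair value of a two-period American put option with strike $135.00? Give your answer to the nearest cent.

Risk-neutral probability p = (e^0.04 − 0.75)/(1.2 − 0.75) = 0.2908/0.4500 = 0.6462
Terminal stock prices: S_uu = 216, S_ud = 135, S_dd = 84.38
Terminal payoffs (K − S): max(-81, 0) = 0, max(0, 0) = 0, max(50.62, 0) = 50.62
Node u (S = 180): continuation = e^(−0.04)·[0.6462·0.0000 + 0.3538·0.0000] = 0.0000; exercise value = 0.0000 ≤ continuation, so V_u = 0.0000
Node d (S = 112.5): continuation = e^(−0.04)·[0.6462·0.0000 + 0.3538·50.6250] = 17.2066; exercise value = 22.5000 > continuation, so V_d = 22.5000 (exercise)
Node 0 (S = 150): continuation = e^(−0.04)·[0.6462·0.0000 + 0.3538·22.5000] = 7.6474; exercise value = 0.0000 ≤ continuation, so V_0 = 7.6474

$7.65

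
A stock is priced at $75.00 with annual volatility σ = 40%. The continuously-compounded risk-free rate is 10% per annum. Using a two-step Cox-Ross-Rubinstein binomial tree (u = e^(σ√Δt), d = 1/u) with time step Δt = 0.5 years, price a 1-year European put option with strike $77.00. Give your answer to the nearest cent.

CRR parameters: u = e^(σ√Δt) = e^(0.4·√0.5) = 1.3269, d = 1/u = 0.7536
Per-period rate: rΔt = 0.1·0.5 = 0.05, so R = e^0.05 = 1.0513
Risk-neutral probability p = (e^0.05 − 0.7536)/(1.3269 − 0.7536) = 0.2976/0.5733 = 0.5192
Terminal stock prices: S_uu = 132, S_ud = 75, S_dd = 42.6
Terminal payoffs (K − S): max(-55.05, 0) = 0, max(2, 0) = 2, max(34.4, 0) = 34.4
Node u (S = 99.52): V_u = e^(−0.05)·[0.5192·0.0000 + 0.4808·2.0000] = 0.9147
Node d (S = 56.52): V_d = e^(−0.05)·[0.5192·2.0000 + 0.4808·34.4022] = 16.7218
Node 0 (S = 75): V_0 = e^(−0.05)·[0.5192·0.9147 + 0.4808·16.7218] = 8.0996

$8.10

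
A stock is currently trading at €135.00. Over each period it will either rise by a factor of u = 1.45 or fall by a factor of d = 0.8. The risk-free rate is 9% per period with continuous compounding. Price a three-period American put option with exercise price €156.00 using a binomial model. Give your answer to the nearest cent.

€27.20

Risk-neutral probability p = (e^0.09 − 0.8)/(1.45 − 0.8) = 0.2942/0.6500 = 0.4526
Terminal stock prices: S_uuu = 411.6, S_uud = 227.1, S_udd = 125.3, S_ddd = 69.12
Terminal payoffs (K − S): max(-255.6, 0) = 0, max(-71.07, 0) = 0, max(30.72, 0) = 30.72, max(86.88, 0) = 86.88
Node uu (S = 283.8): continuation = e^(−0.09)·[0.4526·0.0000 + 0.5474·0.0000] = 0.0000; exercise value = 0.0000 ≤ continuation, so V_uu = 0.0000
Node ud (S = 156.6): continuation = e^(−0.09)·[0.4526·0.0000 + 0.5474·30.7200] = 15.3695; exercise value = 0.0000 ≤ continuation, so V_ud = 15.3695
Node dd (S = 86.4): continuation = e^(−0.09)·[0.4526·30.7200 + 0.5474·86.8800] = 56.1733; exercise value = 69.6000 > continuation, so V_dd = 69.6000 (exercise)
Node u (S = 195.8): continuation = e^(−0.09)·[0.4526·0.0000 + 0.5474·15.3695] = 7.6895; exercise value = 0.0000 ≤ continuation, so V_u = 7.6895
Node d (S = 108): continuation = e^(−0.09)·[0.4526·15.3695 + 0.5474·69.6000] = 41.1786; exercise value = 48.0000 > continuation, so V_d = 48.0000 (exercise)
Node 0 (S = 135): continuation = e^(−0.09)·[0.4526·7.6895 + 0.5474·48.0000] = 27.1953; exercise value = 21.0000 ≤ continuation, so V_0 = 27.1953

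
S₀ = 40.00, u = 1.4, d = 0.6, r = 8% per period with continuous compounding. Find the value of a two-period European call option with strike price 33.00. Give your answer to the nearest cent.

Risk-neutral probability p = (e^0.08 − 0.6)/(1.4 − 0.6) = 0.4833/0.8000 = 0.6041
Terminal stock prices: S_uu = 78.4, S_ud = 33.6, S_dd = 14.4
Terminal payoffs (S − K): max(45.4, 0) = 45.4, max(0.6, 0) = 0.6, max(-18.6, 0) = 0
Node u (S = 56): V_u = e^(−0.08)·[0.6041·45.4000 + 0.3959·0.6000] = 25.5372
Node d (S = 24): V_d = e^(−0.08)·[0.6041·0.6000 + 0.3959·0.0000] = 0.3346
Node 0 (S = 40): V_0 = e^(−0.08)·[0.6041·25.5372 + 0.3959·0.3346] = 14.3634

14.36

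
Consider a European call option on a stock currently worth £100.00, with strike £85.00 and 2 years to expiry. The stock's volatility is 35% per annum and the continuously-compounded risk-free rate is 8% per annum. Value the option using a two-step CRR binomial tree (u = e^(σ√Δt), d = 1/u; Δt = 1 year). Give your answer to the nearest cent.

CRR parameters: u = e^(σ√Δt) = e^(0.35·√1) = 1.4191, d = 1/u = 0.7047
Per-period rate: rΔt = 0.08·1 = 0.08, so R = e^0.08 = 1.0833
Risk-neutral probability p = (e^0.08 − 0.7047)/(1.4191 − 0.7047) = 0.3786/0.7144 = 0.5300
Terminal stock prices: S_uu = 201.4, S_ud = 100, S_dd = 49.66
Terminal payoffs (S − K): max(116.4, 0) = 116.4, max(15, 0) = 15, max(-35.34, 0) = 0
Node u (S = 141.9): V_u = e^(−0.08)·[0.5300·116.3753 + 0.4700·15.0000] = 63.4419
Node d (S = 70.47): V_d = e^(−0.08)·[0.5300·15.0000 + 0.4700·0.0000] = 7.3383
Node 0 (S = 100): V_0 = e^(−0.08)·[0.5300·63.4419 + 0.4700·7.3383] = 34.2213

£34.22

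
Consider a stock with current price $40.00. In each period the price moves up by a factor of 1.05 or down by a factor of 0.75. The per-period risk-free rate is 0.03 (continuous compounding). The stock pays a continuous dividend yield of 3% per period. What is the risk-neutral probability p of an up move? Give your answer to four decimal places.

p = 0.8333

Per-period risk-free factor R = e^0.03 = 1.0305; dividend-adjusted growth = e^(0.03−0.03) = 1.0000.
Risk-neutral probability p = (1.0000 − 0.75)/(1.05 − 0.75) = 0.2500/0.3000 = 0.8333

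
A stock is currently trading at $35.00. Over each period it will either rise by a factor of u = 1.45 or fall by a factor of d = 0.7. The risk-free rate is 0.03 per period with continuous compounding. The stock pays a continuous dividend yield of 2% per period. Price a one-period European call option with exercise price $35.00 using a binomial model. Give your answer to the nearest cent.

Per-period risk-free factor R = e^0.03 = 1.0305; dividend-adjusted growth = e^(0.03−0.02) = 1.0101.
Risk-neutral probability p = (1.0101 − 0.7)/(1.45 − 0.7) = 0.3101/0.7500 = 0.4134
Terminal stock prices: S_u = 50.75, S_d = 24.5
Terminal payoffs (S − K): max(15.75, 0) = 15.75, max(-10.5, 0) = 0
Node 0 (S = 35): V_0 = e^(−0.03)·[0.4134·15.7500 + 0.5866·0.0000] = 6.3186

$6.32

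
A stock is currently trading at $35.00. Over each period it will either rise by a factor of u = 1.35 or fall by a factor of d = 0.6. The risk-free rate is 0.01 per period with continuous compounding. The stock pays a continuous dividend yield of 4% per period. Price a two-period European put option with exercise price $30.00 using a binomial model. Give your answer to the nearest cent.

Per-period risk-free factor R = e^0.01 = 1.0101; dividend-adjusted growth = e^(0.01−0.04) = 0.9704.
Risk-neutral probability p = (0.9704 − 0.6)/(1.35 − 0.6) = 0.3704/0.7500 = 0.4939
Terminal stock prices: S_uu = 63.79, S_ud = 28.35, S_dd = 12.6
Terminal payoffs (K − S): max(-33.79, 0) = 0, max(1.65, 0) = 1.65, max(17.4, 0) = 17.4
Node u (S = 47.25): V_u = e^(−0.01)·[0.4939·0.0000 + 0.5061·1.6500] = 0.8267
Node d (S = 21): V_d = e^(−0.01)·[0.4939·1.6500 + 0.5061·17.4000] = 9.5249
Node 0 (S = 35): V_0 = e^(−0.01)·[0.4939·0.8267 + 0.5061·9.5249] = 5.1766

$5.18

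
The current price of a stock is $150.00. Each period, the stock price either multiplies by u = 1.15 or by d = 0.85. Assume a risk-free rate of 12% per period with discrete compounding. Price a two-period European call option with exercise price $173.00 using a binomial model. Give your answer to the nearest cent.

$16.39

Risk-neutral probability p = (1 + 0.12 − 0.85)/(1.15 − 0.85) = 0.2700/0.3000 = 0.9000
Terminal stock prices: S_uu = 198.4, S_ud = 146.6, S_dd = 108.4
Terminal payoffs (S − K): max(25.37, 0) = 25.37, max(-26.38, 0) = 0, max(-64.63, 0) = 0
Node u (S = 172.5): V_u = 1/1.12·[0.9000·25.3750 + 0.1000·0.0000] = 20.3906
Node d (S = 127.5): V_d = 1/1.12·[0.9000·0.0000 + 0.1000·0.0000] = 0.0000
Node 0 (S = 150): V_0 = 1/1.12·[0.9000·20.3906 + 0.1000·0.0000] = 16.3853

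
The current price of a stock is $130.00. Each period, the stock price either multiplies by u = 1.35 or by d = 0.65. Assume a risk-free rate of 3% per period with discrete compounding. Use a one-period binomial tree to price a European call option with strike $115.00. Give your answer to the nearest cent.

Risk-neutral probability p = (1 + 0.03 − 0.65)/(1.35 − 0.65) = 0.3800/0.7000 = 0.5429
Terminal stock prices: S_u = 175.5, S_d = 84.5
Terminal payoffs (S − K): max(60.5, 0) = 60.5, max(-30.5, 0) = 0
Node 0 (S = 130): V_0 = 1/1.03·[0.5429·60.5000 + 0.4571·0.0000] = 31.8863

$31.89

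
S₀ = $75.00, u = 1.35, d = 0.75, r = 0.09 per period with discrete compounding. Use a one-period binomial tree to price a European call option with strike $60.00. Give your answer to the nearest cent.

$21.44

Risk-neutral probability p = (1 + 0.09 − 0.75)/(1.35 − 0.75) = 0.3400/0.6000 = 0.5667
Terminal stock prices: S_u = 101.2, S_d = 56.25
Terminal payoffs (S − K): max(41.25, 0) = 41.25, max(-3.75, 0) = 0
Node 0 (S = 75): V_0 = 1/1.09·[0.5667·41.2500 + 0.4333·0.0000] = 21.4450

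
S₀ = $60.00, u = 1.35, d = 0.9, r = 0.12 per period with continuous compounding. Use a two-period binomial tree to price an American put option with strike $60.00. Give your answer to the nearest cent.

$2.63

Risk-neutral probability p = (e^0.12 − 0.9)/(1.35 − 0.9) = 0.2275/0.4500 = 0.5055
Terminal stock prices: S_uu = 109.4, S_ud = 72.9, S_dd = 48.6
Terminal payoffs (K − S): max(-49.35, 0) = 0, max(-12.9, 0) = 0, max(11.4, 0) = 11.4
Node u (S = 81): continuation = e^(−0.12)·[0.5055·0.0000 + 0.4945·0.0000] = 0.0000; exercise value = 0.0000 ≤ continuation, so V_u = 0.0000
Node d (S = 54): continuation = e^(−0.12)·[0.5055·0.0000 + 0.4945·11.4000] = 4.9993; exercise value = 6.0000 > continuation, so V_d = 6.0000 (exercise)
Node 0 (S = 60): continuation = e^(−0.12)·[0.5055·0.0000 + 0.4945·6.0000] = 2.6312; exercise value = 0.0000 ≤ continuation, so V_0 = 2.6312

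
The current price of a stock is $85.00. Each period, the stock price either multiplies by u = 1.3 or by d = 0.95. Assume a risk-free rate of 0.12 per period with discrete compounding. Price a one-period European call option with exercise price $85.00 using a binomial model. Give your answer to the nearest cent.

Risk-neutral probability p = (1 + 0.12 − 0.95)/(1.3 − 0.95) = 0.1700/0.3500 = 0.4857
Terminal stock prices: S_u = 110.5, S_d = 80.75
Terminal payoffs (S − K): max(25.5, 0) = 25.5, max(-4.25, 0) = 0
Node 0 (S = 85): V_0 = 1/1.12·[0.4857·25.5000 + 0.5143·0.0000] = 11.0587

$11.06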